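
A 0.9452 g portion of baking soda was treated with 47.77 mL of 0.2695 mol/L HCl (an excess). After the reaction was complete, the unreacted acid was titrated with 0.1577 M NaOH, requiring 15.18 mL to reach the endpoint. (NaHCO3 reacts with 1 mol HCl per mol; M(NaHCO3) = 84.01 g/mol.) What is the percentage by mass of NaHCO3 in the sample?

Total n(HCl) added = 0.2695 x 0.04777 = 0.01287 mol.
n(NaOH) used = 0.1577 x 0.01518 = 0.002394 mol, which equals the excess n(HCl).
So n(HCl) consumed by the sample = 0.01287 - 0.002394 = 0.01048 mol.
n(NaHCO3) = 0.01048 / 1 = 0.01048 mol.
mass NaHCO3 = 0.01048 x 84.01 = 0.8804 g, so %NaHCO3 = 0.8804/0.9452 x 100 = 93.1%.

93.1%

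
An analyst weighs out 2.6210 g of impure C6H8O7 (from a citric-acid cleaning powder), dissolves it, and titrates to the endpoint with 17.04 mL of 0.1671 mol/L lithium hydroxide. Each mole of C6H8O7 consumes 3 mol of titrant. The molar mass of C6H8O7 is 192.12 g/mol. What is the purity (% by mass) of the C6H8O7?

6.96%

n(LiOH) = 0.1671 x 0.01704 = 0.002847 mol.
n(C6H8O7) = 0.002847 / 3 = 0.0009491 mol.
mass of C6H8O7 = 0.0009491 x 192.12 = 0.1823 g.
% purity = 0.1823 / 2.6210 x 100 = 6.96%.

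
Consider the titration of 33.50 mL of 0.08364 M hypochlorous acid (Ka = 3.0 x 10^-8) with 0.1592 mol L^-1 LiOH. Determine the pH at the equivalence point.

10.13

n(HClO) = 0.08364 x 0.03350 = 0.002802 mol; V(LiOH) at equivalence = 0.002802/0.1592 = 0.01760 L.
At equivalence all the acid is converted to ClO-; total volume = 0.03350 + 0.01760 = 0.05110 L, so [ClO-] = 0.002802/0.05110 = 0.05483 M.
Kb = Kw/Ka = 1.0e-14 / 3.0 x 10^-8 = 3.33e-7.
[OH^-] = sqrt(Kb x [ClO-]) = sqrt(3.33e-7 x 0.05483) = 0.000135 M.
pOH = 3.87, so pH = 14.00 - 3.87 = 10.13.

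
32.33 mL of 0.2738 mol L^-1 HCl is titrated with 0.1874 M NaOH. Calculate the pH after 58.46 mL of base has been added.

12.36

n(acid) = 0.2738 x 0.03233 = 0.008852 mol; n(NaOH) added = 0.1874 x 0.05846 = 0.01096 mol.
Base is in excess by 0.01096 - 0.008852 = 0.002103 mol in a total volume of 0.09079 L.
[OH^-] = 0.002103/0.09079 = 0.02317 M, so pOH = 1.64 and pH = 14.00 - 1.64 = 12.36.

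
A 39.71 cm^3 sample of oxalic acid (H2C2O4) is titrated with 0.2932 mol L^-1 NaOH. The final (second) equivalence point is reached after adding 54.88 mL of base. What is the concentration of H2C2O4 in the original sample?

0.203 M

n(NaOH) = 0.2932 x 0.05488 = 0.01609 mol.
At the final (second) equivalence point, 2 mol OH^- react per mol H2C2O4, so n(H2C2O4) = 0.01609 / 2 = 0.008045 mol.
[H2C2O4] = 0.008045 / 0.03971 L = 0.203 M.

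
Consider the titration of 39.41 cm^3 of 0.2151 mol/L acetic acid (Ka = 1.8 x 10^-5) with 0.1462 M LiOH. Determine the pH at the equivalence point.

n(CH3COOH) = 0.2151 x 0.03941 = 0.008477 mol; V(LiOH) at equivalence = 0.008477/0.1462 = 0.05798 L.
At equivalence all the acid is converted to CH3COO-; total volume = 0.03941 + 0.05798 = 0.09739 L, so [CH3COO-] = 0.008477/0.09739 = 0.08704 M.
Kb = Kw/Ka = 1.0e-14 / 1.8 x 10^-5 = 5.56e-10.
[OH^-] = sqrt(Kb x [CH3COO-]) = sqrt(5.56e-10 x 0.08704) = 6.95e-6 M.
pOH = 5.16, so pH = 14.00 - 5.16 = 8.84.

8.84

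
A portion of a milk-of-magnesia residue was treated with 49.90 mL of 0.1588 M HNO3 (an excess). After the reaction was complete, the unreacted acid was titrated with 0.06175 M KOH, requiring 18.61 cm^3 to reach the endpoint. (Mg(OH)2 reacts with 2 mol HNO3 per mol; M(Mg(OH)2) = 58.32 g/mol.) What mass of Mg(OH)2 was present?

0.198 g

Total n(HNO3) added = 0.1588 x 0.04990 = 0.007924 mol.
n(KOH) used = 0.06175 x 0.01861 = 0.001149 mol, which equals the excess n(HNO3).
So n(HNO3) consumed by the sample = 0.007924 - 0.001149 = 0.006775 mol.
n(Mg(OH)2) = 0.006775 / 2 = 0.003387 mol.
mass = 0.003387 mol x 58.32 g/mol = 0.198 g.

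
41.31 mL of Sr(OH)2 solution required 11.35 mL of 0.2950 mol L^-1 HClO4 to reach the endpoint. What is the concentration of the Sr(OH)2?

0.0405 M

n(HClO4) delivered = 0.2950 x 0.01135 = 0.003348 mol.
The reaction is 1 Sr(OH)2 + 2 HClO4, so n(Sr(OH)2) = 0.003348 x 1/2 = 0.001674 mol.
[Sr(OH)2] = 0.001674 mol / 0.04131 L = 0.0405 M.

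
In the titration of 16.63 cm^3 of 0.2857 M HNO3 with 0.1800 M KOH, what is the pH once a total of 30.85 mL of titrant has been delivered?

12.23

n(acid) = 0.2857 x 0.01663 = 0.004751 mol; n(KOH) added = 0.1800 x 0.03085 = 0.005553 mol.
Base is in excess by 0.005553 - 0.004751 = 0.0008018 mol in a total volume of 0.04748 L.
[OH^-] = 0.0008018/0.04748 = 0.01689 M, so pOH = 1.77 and pH = 14.00 - 1.77 = 12.23.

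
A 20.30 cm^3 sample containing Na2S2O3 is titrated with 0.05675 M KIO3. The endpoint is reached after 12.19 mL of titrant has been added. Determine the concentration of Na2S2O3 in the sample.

0.204 M

n(KIO3) = 0.05675 x 0.01219 = 0.0006918 mol.
From the balanced equation, 1 mol KIO3 reacts with 6 mol Na2S2O3, so n(Na2S2O3) = 0.0006918 x 6/1 = 0.004151 mol.
[Na2S2O3] = 0.004151 / 0.02030 L = 0.204 M.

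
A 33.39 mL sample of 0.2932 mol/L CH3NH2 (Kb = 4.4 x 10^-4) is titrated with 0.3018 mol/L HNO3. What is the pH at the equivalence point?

5.74

n(CH3NH2) = 0.2932 x 0.03339 = 0.009790 mol; V(HNO3) at equivalence = 0.009790/0.3018 = 0.03244 L.
At equivalence the base is fully converted to CH3NH3+; total volume = 0.06583 L, so [CH3NH3+] = 0.009790/0.06583 = 0.1487 M.
Ka(CH3NH3+) = Kw/Kb = 1.0e-14 / 4.4 x 10^-4 = 2.27e-11.
[H^+] = sqrt(Ka x [CH3NH3+]) = sqrt(2.27e-11 x 0.1487) = 1.84e-6 M.
pH = -log(1.84e-6) = 5.74.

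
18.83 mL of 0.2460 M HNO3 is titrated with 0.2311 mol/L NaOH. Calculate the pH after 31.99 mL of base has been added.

12.73

n(acid) = 0.2460 x 0.01883 = 0.004632 mol; n(NaOH) added = 0.2311 x 0.03199 = 0.007393 mol.
Base is in excess by 0.007393 - 0.004632 = 0.002761 mol in a total volume of 0.05082 L.
[OH^-] = 0.002761/0.05082 = 0.05432 M, so pOH = 1.27 and pH = 14.00 - 1.27 = 12.73.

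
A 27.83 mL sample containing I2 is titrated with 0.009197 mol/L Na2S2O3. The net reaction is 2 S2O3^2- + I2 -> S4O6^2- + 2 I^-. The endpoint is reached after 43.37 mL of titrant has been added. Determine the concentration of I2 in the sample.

0.00717 M

n(Na2S2O3) = 0.009197 x 0.04337 = 0.0003989 mol.
From the balanced equation, 2 mol Na2S2O3 reacts with 1 mol I2, so n(I2) = 0.0003989 x 1/2 = 0.0001994 mol.
[I2] = 0.0001994 / 0.02783 L = 0.00717 M.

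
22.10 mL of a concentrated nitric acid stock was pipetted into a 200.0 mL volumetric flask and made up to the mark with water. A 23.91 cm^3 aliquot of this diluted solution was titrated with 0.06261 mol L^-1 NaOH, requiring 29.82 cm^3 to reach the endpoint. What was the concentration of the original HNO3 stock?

n(NaOH) = 0.06261 x 0.02982 = 0.001867 mol.
n(HNO3) in the aliquot = 0.001867 mol.
[diluted HNO3] = 0.001867 / 0.02391 = 0.07809 M.
Dilution factor = 200.0/22.10 = 9.050, so [stock] = 0.07809 x 9.050 = 0.707 M.

0.707 M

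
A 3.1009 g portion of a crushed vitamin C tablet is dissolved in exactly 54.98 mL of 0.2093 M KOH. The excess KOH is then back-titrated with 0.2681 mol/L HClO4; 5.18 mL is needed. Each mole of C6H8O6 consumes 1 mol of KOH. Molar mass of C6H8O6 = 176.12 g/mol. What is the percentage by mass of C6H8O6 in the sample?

Total n(KOH) added = 0.2093 x 0.05498 = 0.01151 mol.
n(HClO4) used = 0.2681 x 0.005180 = 0.001389 mol, which equals the excess n(KOH).
So n(KOH) consumed by the sample = 0.01151 - 0.001389 = 0.01012 mol.
n(C6H8O6) = 0.01012 / 1 = 0.01012 mol.
mass C6H8O6 = 0.01012 x 176.12 = 1.782 g, so %C6H8O6 = 1.782/3.1009 x 100 = 57.5%.

57.5%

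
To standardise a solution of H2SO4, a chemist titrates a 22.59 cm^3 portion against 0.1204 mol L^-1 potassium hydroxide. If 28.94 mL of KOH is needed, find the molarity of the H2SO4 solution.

n(KOH) delivered = 0.1204 x 0.02894 = 0.003484 mol.
The reaction is 1 H2SO4 + 2 KOH, so n(H2SO4) = 0.003484 x 1/2 = 0.001742 mol.
[H2SO4] = 0.001742 mol / 0.02259 L = 0.0771 M.

0.0771 M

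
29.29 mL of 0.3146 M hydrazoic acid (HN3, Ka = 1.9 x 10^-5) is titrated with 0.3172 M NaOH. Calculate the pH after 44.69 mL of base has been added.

n(acid) = 0.3146 x 0.02929 = 0.009215 mol; n(NaOH) added = 0.3172 x 0.04469 = 0.01418 mol.
Base is in excess by 0.01418 - 0.009215 = 0.004961 mol in a total volume of 0.07398 L.
[OH^-] = 0.004961/0.07398 = 0.06706 M, so pOH = 1.17 and pH = 14.00 - 1.17 = 12.83.

12.83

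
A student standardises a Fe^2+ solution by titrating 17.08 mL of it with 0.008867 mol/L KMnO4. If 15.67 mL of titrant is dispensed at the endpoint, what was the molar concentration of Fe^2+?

0.0407 M

n(KMnO4) = 0.008867 x 0.01567 = 0.0001389 mol.
From the balanced equation, 1 mol KMnO4 reacts with 5 mol Fe^2+, so n(Fe^2+) = 0.0001389 x 5/1 = 0.0006947 mol.
[Fe^2+] = 0.0006947 / 0.01708 L = 0.0407 M.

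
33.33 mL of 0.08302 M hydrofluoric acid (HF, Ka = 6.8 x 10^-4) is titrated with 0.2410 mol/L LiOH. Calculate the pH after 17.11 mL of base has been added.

n(acid) = 0.08302 x 0.03333 = 0.002767 mol; n(LiOH) added = 0.2410 x 0.01711 = 0.004124 mol.
Base is in excess by 0.004124 - 0.002767 = 0.001356 mol in a total volume of 0.05044 L.
[OH^-] = 0.001356/0.05044 = 0.02689 M, so pOH = 1.57 and pH = 14.00 - 1.57 = 12.43.

12.43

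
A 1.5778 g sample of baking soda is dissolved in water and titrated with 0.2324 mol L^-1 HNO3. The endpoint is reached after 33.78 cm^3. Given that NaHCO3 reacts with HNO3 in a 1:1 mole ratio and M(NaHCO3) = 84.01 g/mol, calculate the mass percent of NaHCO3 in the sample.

n(HNO3) = 0.2324 x 0.03378 = 0.007850 mol.
n(NaHCO3) = 0.007850 / 1 = 0.007850 mol.
mass of NaHCO3 = 0.007850 x 84.01 = 0.6595 g.
% purity = 0.6595 / 1.5778 x 100 = 41.8%.

41.8%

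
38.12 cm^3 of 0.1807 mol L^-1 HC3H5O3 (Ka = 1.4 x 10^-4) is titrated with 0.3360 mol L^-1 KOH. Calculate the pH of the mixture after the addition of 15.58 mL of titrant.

4.35

Initial n(HC3H5O3) = 0.1807 x 0.03812 = 0.006888 mol.
n(KOH) added = 0.3360 x 0.01558 = 0.005235 mol, converting that many moles of HC3H5O3 to C3H5O3-.
Remaining n(HC3H5O3) = 0.001653 mol; n(C3H5O3-) = 0.005235 mol.
By Henderson-Hasselbalch, pH = pKa + log([A^-]/[HA]) = 3.85 + log(0.005235/0.001653) = 3.85 + (+0.50) = 4.35.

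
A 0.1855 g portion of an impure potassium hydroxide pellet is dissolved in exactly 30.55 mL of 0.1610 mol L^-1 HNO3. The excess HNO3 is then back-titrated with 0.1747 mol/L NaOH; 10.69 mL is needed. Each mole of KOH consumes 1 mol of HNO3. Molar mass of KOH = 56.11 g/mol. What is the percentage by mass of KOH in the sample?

Total n(HNO3) added = 0.1610 x 0.03055 = 0.004919 mol.
n(NaOH) used = 0.1747 x 0.01069 = 0.001868 mol, which equals the excess n(HNO3).
So n(HNO3) consumed by the sample = 0.004919 - 0.001868 = 0.003051 mol.
n(KOH) = 0.003051 / 1 = 0.003051 mol.
mass KOH = 0.003051 x 56.11 = 0.1712 g, so %KOH = 0.1712/0.1855 x 100 = 92.3%.

92.3%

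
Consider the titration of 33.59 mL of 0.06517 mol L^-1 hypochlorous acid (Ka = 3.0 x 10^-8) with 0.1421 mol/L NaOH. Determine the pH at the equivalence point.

10.09

n(HClO) = 0.06517 x 0.03359 = 0.002189 mol; V(NaOH) at equivalence = 0.002189/0.1421 = 0.01541 L.
At equivalence all the acid is converted to ClO-; total volume = 0.03359 + 0.01541 = 0.04900 L, so [ClO-] = 0.002189/0.04900 = 0.04468 M.
Kb = Kw/Ka = 1.0e-14 / 3.0 x 10^-8 = 3.33e-7.
[OH^-] = sqrt(Kb x [ClO-]) = sqrt(3.33e-7 x 0.04468) = 0.000122 M.
pOH = 3.91, so pH = 14.00 - 3.91 = 10.09.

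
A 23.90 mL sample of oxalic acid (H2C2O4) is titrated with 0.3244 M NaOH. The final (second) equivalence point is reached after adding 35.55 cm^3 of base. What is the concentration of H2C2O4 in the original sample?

n(NaOH) = 0.3244 x 0.03555 = 0.01153 mol.
At the final (second) equivalence point, 2 mol OH^- react per mol H2C2O4, so n(H2C2O4) = 0.01153 / 2 = 0.005766 mol.
[H2C2O4] = 0.005766 / 0.02390 L = 0.241 M.

0.241 M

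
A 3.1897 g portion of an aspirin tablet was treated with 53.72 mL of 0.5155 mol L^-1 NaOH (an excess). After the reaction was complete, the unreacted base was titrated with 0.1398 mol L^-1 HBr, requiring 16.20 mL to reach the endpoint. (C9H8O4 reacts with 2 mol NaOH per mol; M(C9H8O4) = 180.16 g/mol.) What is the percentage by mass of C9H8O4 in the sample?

Total n(NaOH) added = 0.5155 x 0.05372 = 0.02769 mol.
n(HBr) used = 0.1398 x 0.01620 = 0.002265 mol, which equals the excess n(NaOH).
So n(NaOH) consumed by the sample = 0.02769 - 0.002265 = 0.02543 mol.
n(C9H8O4) = 0.02543 / 2 = 0.01271 mol.
mass C9H8O4 = 0.01271 x 180.16 = 2.291 g, so %C9H8O4 = 2.291/3.1897 x 100 = 71.8%.

71.8%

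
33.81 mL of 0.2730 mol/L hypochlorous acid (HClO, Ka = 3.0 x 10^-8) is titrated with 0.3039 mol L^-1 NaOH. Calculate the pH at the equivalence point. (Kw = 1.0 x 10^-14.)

n(HClO) = 0.2730 x 0.03381 = 0.009230 mol; V(NaOH) at equivalence = 0.009230/0.3039 = 0.03037 L.
At equivalence all the acid is converted to ClO-; total volume = 0.03381 + 0.03037 = 0.06418 L, so [ClO-] = 0.009230/0.06418 = 0.1438 M.
Kb = Kw/Ka = 1.0e-14 / 3.0 x 10^-8 = 3.33e-7.
[OH^-] = sqrt(Kb x [ClO-]) = sqrt(3.33e-7 x 0.1438) = 0.000219 M.
pOH = 3.66, so pH = 14.00 - 3.66 = 10.34.

10.34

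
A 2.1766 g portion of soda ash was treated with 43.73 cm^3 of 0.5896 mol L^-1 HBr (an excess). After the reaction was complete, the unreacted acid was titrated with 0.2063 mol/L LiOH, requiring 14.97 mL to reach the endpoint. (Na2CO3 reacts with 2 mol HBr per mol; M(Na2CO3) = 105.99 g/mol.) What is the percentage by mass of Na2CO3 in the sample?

Total n(HBr) added = 0.5896 x 0.04373 = 0.02578 mol.
n(LiOH) used = 0.2063 x 0.01497 = 0.003088 mol, which equals the excess n(HBr).
So n(HBr) consumed by the sample = 0.02578 - 0.003088 = 0.02269 mol.
n(Na2CO3) = 0.02269 / 2 = 0.01135 mol.
mass Na2CO3 = 0.01135 x 105.99 = 1.203 g, so %Na2CO3 = 1.203/2.1766 x 100 = 55.3%.

55.3%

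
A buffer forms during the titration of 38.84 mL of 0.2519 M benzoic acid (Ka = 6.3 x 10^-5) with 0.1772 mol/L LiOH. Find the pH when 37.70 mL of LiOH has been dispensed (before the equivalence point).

4.53

Initial n(C6H5COOH) = 0.2519 x 0.03884 = 0.009784 mol.
n(LiOH) added = 0.1772 x 0.03770 = 0.006680 mol, converting that many moles of C6H5COOH to C6H5COO-.
Remaining n(C6H5COOH) = 0.003103 mol; n(C6H5COO-) = 0.006680 mol.
By Henderson-Hasselbalch, pH = pKa + log([A^-]/[HA]) = 4.20 + log(0.006680/0.003103) = 4.20 + (+0.33) = 4.53.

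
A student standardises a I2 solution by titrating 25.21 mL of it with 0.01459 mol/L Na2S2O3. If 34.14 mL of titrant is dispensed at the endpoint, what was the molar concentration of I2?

n(Na2S2O3) = 0.01459 x 0.03414 = 0.0004981 mol.
From the balanced equation, 2 mol Na2S2O3 reacts with 1 mol I2, so n(I2) = 0.0004981 x 1/2 = 0.0002491 mol.
[I2] = 0.0002491 / 0.02521 L = 0.00988 M.

0.00988 M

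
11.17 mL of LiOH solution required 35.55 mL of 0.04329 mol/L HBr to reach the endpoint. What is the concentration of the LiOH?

n(HBr) delivered = 0.04329 x 0.03555 = 0.001539 mol.
For a 1:1 reaction, n(LiOH) = 0.001539 mol.
[LiOH] = 0.001539 mol / 0.01117 L = 0.138 M.

0.138 M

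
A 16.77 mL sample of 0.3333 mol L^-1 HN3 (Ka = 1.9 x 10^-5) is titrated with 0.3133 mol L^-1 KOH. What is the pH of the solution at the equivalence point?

n(HN3) = 0.3333 x 0.01677 = 0.005589 mol; V(KOH) at equivalence = 0.005589/0.3133 = 0.01784 L.
At equivalence all the acid is converted to N3-; total volume = 0.01677 + 0.01784 = 0.03461 L, so [N3-] = 0.005589/0.03461 = 0.1615 M.
Kb = Kw/Ka = 1.0e-14 / 1.9 x 10^-5 = 5.26e-10.
[OH^-] = sqrt(Kb x [N3-]) = sqrt(5.26e-10 x 0.1615) = 9.22e-6 M.
pOH = 5.04, so pH = 14.00 - 5.04 = 8.96.

8.96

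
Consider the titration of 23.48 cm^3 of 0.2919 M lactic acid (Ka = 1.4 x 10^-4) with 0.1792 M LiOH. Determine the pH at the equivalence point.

8.45

n(HC3H5O3) = 0.2919 x 0.02348 = 0.006854 mol; V(LiOH) at equivalence = 0.006854/0.1792 = 0.03825 L.
At equivalence all the acid is converted to C3H5O3-; total volume = 0.02348 + 0.03825 = 0.06173 L, so [C3H5O3-] = 0.006854/0.06173 = 0.1110 M.
Kb = Kw/Ka = 1.0e-14 / 1.4 x 10^-4 = 7.14e-11.
[OH^-] = sqrt(Kb x [C3H5O3-]) = sqrt(7.14e-11 x 0.1110) = 2.82e-6 M.
pOH = 5.55, so pH = 14.00 - 5.55 = 8.45.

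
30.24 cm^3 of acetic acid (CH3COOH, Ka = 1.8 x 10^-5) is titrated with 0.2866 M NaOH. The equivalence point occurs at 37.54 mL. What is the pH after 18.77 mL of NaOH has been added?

4.74

18.77 mL is exactly half the equivalence volume (37.54/2), i.e. the half-equivalence point.
There, n(HA) = n(A^-), so pH = pKa = -log(1.8 x 10^-5) = 4.74.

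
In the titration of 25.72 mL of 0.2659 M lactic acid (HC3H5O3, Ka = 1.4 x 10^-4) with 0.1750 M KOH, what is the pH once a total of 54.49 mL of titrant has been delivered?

n(acid) = 0.2659 x 0.02572 = 0.006839 mol; n(KOH) added = 0.1750 x 0.05449 = 0.009536 mol.
Base is in excess by 0.009536 - 0.006839 = 0.002697 mol in a total volume of 0.08021 L.
[OH^-] = 0.002697/0.08021 = 0.03362 M, so pOH = 1.47 and pH = 14.00 - 1.47 = 12.53.

12.53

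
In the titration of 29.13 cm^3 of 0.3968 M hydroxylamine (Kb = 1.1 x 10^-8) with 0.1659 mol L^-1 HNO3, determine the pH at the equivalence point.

3.49

n(NH2OH) = 0.3968 x 0.02913 = 0.01156 mol; V(HNO3) at equivalence = 0.01156/0.1659 = 0.06967 L.
At equivalence the base is fully converted to NH3OH+; total volume = 0.09880 L, so [NH3OH+] = 0.01156/0.09880 = 0.1170 M.
Ka(NH3OH+) = Kw/Kb = 1.0e-14 / 1.1 x 10^-8 = 9.09e-7.
[H^+] = sqrt(Ka x [NH3OH+]) = sqrt(9.09e-7 x 0.1170) = 0.000326 M.
pH = -log(0.000326) = 3.49.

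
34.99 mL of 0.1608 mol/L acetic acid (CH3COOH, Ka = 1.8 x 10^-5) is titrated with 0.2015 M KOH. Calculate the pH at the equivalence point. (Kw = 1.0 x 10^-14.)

8.85

n(CH3COOH) = 0.1608 x 0.03499 = 0.005626 mol; V(KOH) at equivalence = 0.005626/0.2015 = 0.02792 L.
At equivalence all the acid is converted to CH3COO-; total volume = 0.03499 + 0.02792 = 0.06291 L, so [CH3COO-] = 0.005626/0.06291 = 0.08943 M.
Kb = Kw/Ka = 1.0e-14 / 1.8 x 10^-5 = 5.56e-10.
[OH^-] = sqrt(Kb x [CH3COO-]) = sqrt(5.56e-10 x 0.08943) = 7.05e-6 M.
pOH = 5.15, so pH = 14.00 - 5.15 = 8.85.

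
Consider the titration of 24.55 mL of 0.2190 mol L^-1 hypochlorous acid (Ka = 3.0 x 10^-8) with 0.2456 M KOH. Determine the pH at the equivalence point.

10.29

n(HClO) = 0.2190 x 0.02455 = 0.005376 mol; V(KOH) at equivalence = 0.005376/0.2456 = 0.02189 L.
At equivalence all the acid is converted to ClO-; total volume = 0.02455 + 0.02189 = 0.04644 L, so [ClO-] = 0.005376/0.04644 = 0.1158 M.
Kb = Kw/Ka = 1.0e-14 / 3.0 x 10^-8 = 3.33e-7.
[OH^-] = sqrt(Kb x [ClO-]) = sqrt(3.33e-7 x 0.1158) = 0.000196 M.
pOH = 3.71, so pH = 14.00 - 3.71 = 10.29.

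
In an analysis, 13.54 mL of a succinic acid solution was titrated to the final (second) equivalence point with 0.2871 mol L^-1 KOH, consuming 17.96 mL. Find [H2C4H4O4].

n(KOH) = 0.2871 x 0.01796 = 0.005156 mol.
At the final (second) equivalence point, 2 mol OH^- react per mol H2C4H4O4, so n(H2C4H4O4) = 0.005156 / 2 = 0.002578 mol.
[H2C4H4O4] = 0.002578 / 0.01354 L = 0.190 M.

0.190 M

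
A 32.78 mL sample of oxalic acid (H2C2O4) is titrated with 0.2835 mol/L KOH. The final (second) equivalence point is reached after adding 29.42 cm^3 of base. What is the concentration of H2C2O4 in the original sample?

0.127 M

n(KOH) = 0.2835 x 0.02942 = 0.008341 mol.
At the final (second) equivalence point, 2 mol OH^- react per mol H2C2O4, so n(H2C2O4) = 0.008341 / 2 = 0.004170 mol.
[H2C2O4] = 0.004170 / 0.03278 L = 0.127 M.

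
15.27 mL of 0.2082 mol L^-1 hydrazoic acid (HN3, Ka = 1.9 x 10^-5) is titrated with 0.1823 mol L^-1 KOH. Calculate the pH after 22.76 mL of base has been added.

n(acid) = 0.2082 x 0.01527 = 0.003179 mol; n(KOH) added = 0.1823 x 0.02276 = 0.004149 mol.
Base is in excess by 0.004149 - 0.003179 = 0.0009699 mol in a total volume of 0.03803 L.
[OH^-] = 0.0009699/0.03803 = 0.02550 M, so pOH = 1.59 and pH = 14.00 - 1.59 = 12.41.

12.41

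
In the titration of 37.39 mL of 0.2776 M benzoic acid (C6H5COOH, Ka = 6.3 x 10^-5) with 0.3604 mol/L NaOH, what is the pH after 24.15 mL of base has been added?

4.92

Initial n(C6H5COOH) = 0.2776 x 0.03739 = 0.01038 mol.
n(NaOH) added = 0.3604 x 0.02415 = 0.008704 mol, converting that many moles of C6H5COOH to C6H5COO-.
Remaining n(C6H5COOH) = 0.001676 mol; n(C6H5COO-) = 0.008704 mol.
By Henderson-Hasselbalch, pH = pKa + log([A^-]/[HA]) = 4.20 + log(0.008704/0.001676) = 4.20 + (+0.72) = 4.92.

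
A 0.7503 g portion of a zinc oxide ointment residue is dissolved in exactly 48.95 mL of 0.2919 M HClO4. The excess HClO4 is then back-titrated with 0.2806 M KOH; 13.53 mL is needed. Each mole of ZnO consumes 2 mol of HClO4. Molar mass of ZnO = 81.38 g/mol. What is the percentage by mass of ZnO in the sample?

56.9%

Total n(HClO4) added = 0.2919 x 0.04895 = 0.01429 mol.
n(KOH) used = 0.2806 x 0.01353 = 0.003797 mol, which equals the excess n(HClO4).
So n(HClO4) consumed by the sample = 0.01429 - 0.003797 = 0.01049 mol.
n(ZnO) = 0.01049 / 2 = 0.005246 mol.
mass ZnO = 0.005246 x 81.38 = 0.4269 g, so %ZnO = 0.4269/0.7503 x 100 = 56.9%.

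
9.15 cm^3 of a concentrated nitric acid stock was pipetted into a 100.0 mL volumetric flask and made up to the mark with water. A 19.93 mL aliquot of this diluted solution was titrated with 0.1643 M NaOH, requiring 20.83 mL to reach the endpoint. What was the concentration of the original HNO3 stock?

1.88 M

n(NaOH) = 0.1643 x 0.02083 = 0.003422 mol.
n(HNO3) in the aliquot = 0.003422 mol.
[diluted HNO3] = 0.003422 / 0.01993 = 0.1717 M.
Dilution factor = 100.0/9.150 = 10.93, so [stock] = 0.1717 x 10.93 = 1.88 M.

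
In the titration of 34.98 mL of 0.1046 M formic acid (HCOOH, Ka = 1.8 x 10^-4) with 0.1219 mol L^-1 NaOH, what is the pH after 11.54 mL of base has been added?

3.54

Initial n(HCOOH) = 0.1046 x 0.03498 = 0.003659 mol.
n(NaOH) added = 0.1219 x 0.01154 = 0.001407 mol, converting that many moles of HCOOH to HCOO-.
Remaining n(HCOOH) = 0.002252 mol; n(HCOO-) = 0.001407 mol.
By Henderson-Hasselbalch, pH = pKa + log([A^-]/[HA]) = 3.74 + log(0.001407/0.002252) = 3.74 + (-0.20) = 3.54.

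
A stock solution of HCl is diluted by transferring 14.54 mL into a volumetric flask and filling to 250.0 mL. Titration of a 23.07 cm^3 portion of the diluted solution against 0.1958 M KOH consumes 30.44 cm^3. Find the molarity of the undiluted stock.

4.44 M

n(KOH) = 0.1958 x 0.03044 = 0.005960 mol.
n(HCl) in the aliquot = 0.005960 mol.
[diluted HCl] = 0.005960 / 0.02307 = 0.2584 M.
Dilution factor = 250.0/14.54 = 17.19, so [stock] = 0.2584 x 17.19 = 4.44 M.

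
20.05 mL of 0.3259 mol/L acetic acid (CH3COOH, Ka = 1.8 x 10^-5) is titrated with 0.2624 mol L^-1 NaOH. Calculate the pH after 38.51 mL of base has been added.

n(acid) = 0.3259 x 0.02005 = 0.006534 mol; n(NaOH) added = 0.2624 x 0.03851 = 0.01011 mol.
Base is in excess by 0.01011 - 0.006534 = 0.003571 mol in a total volume of 0.05856 L.
[OH^-] = 0.003571/0.05856 = 0.06098 M, so pOH = 1.21 and pH = 14.00 - 1.21 = 12.79.

12.79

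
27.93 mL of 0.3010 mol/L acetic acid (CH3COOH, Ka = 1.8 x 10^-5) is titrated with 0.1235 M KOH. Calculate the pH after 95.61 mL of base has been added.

n(acid) = 0.3010 x 0.02793 = 0.008407 mol; n(KOH) added = 0.1235 x 0.09561 = 0.01181 mol.
Base is in excess by 0.01181 - 0.008407 = 0.003401 mol in a total volume of 0.1235 L.
[OH^-] = 0.003401/0.1235 = 0.02753 M, so pOH = 1.56 and pH = 14.00 - 1.56 = 12.44.

12.44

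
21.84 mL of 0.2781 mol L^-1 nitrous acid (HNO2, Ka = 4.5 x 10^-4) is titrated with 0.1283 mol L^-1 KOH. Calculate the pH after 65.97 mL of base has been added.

12.43

n(acid) = 0.2781 x 0.02184 = 0.006074 mol; n(KOH) added = 0.1283 x 0.06597 = 0.008464 mol.
Base is in excess by 0.008464 - 0.006074 = 0.002390 mol in a total volume of 0.08781 L.
[OH^-] = 0.002390/0.08781 = 0.02722 M, so pOH = 1.57 and pH = 14.00 - 1.57 = 12.43.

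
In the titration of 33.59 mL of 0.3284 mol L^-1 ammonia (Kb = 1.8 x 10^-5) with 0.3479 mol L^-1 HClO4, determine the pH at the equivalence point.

n(NH3) = 0.3284 x 0.03359 = 0.01103 mol; V(HClO4) at equivalence = 0.01103/0.3479 = 0.03171 L.
At equivalence the base is fully converted to NH4+; total volume = 0.06530 L, so [NH4+] = 0.01103/0.06530 = 0.1689 M.
Ka(NH4+) = Kw/Kb = 1.0e-14 / 1.8 x 10^-5 = 5.56e-10.
[H^+] = sqrt(Ka x [NH4+]) = sqrt(5.56e-10 x 0.1689) = 9.69e-6 M.
pH = -log(9.69e-6) = 5.01.

5.01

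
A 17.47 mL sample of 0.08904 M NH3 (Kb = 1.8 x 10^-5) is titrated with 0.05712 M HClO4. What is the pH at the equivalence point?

5.36

n(NH3) = 0.08904 x 0.01747 = 0.001556 mol; V(HClO4) at equivalence = 0.001556/0.05712 = 0.02723 L.
At equivalence the base is fully converted to NH4+; total volume = 0.04470 L, so [NH4+] = 0.001556/0.04470 = 0.03480 M.
Ka(NH4+) = Kw/Kb = 1.0e-14 / 1.8 x 10^-5 = 5.56e-10.
[H^+] = sqrt(Ka x [NH4+]) = sqrt(5.56e-10 x 0.03480) = 4.40e-6 M.
pH = -log(4.40e-6) = 5.36.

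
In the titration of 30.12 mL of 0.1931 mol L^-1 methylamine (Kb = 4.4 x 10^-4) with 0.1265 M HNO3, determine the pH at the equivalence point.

n(CH3NH2) = 0.1931 x 0.03012 = 0.005816 mol; V(HNO3) at equivalence = 0.005816/0.1265 = 0.04598 L.
At equivalence the base is fully converted to CH3NH3+; total volume = 0.07610 L, so [CH3NH3+] = 0.005816/0.07610 = 0.07643 M.
Ka(CH3NH3+) = Kw/Kb = 1.0e-14 / 4.4 x 10^-4 = 2.27e-11.
[H^+] = sqrt(Ka x [CH3NH3+]) = sqrt(2.27e-11 x 0.07643) = 1.32e-6 M.
pH = -log(1.32e-6) = 5.88.

5.88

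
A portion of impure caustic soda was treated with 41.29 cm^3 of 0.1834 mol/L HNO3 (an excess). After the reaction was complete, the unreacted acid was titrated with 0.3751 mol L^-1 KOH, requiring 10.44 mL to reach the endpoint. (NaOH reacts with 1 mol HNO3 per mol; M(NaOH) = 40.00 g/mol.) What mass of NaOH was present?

Total n(HNO3) added = 0.1834 x 0.04129 = 0.007573 mol.
n(KOH) used = 0.3751 x 0.01044 = 0.003916 mol, which equals the excess n(HNO3).
So n(HNO3) consumed by the sample = 0.007573 - 0.003916 = 0.003657 mol.
n(NaOH) = 0.003657 / 1 = 0.003657 mol.
mass = 0.003657 mol x 40.00 g/mol = 0.146 g.

0.146 g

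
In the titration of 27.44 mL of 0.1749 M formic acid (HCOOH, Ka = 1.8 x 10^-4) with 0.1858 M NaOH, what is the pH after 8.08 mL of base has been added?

3.40

Initial n(HCOOH) = 0.1749 x 0.02744 = 0.004799 mol.
n(NaOH) added = 0.1858 x 0.008080 = 0.001501 mol, converting that many moles of HCOOH to HCOO-.
Remaining n(HCOOH) = 0.003298 mol; n(HCOO-) = 0.001501 mol.
By Henderson-Hasselbalch, pH = pKa + log([A^-]/[HA]) = 3.74 + log(0.001501/0.003298) = 3.74 + (-0.34) = 3.40.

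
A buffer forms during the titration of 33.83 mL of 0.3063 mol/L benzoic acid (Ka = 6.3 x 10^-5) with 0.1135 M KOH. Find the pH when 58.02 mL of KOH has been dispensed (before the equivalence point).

Initial n(C6H5COOH) = 0.3063 x 0.03383 = 0.01036 mol.
n(KOH) added = 0.1135 x 0.05802 = 0.006585 mol, converting that many moles of C6H5COOH to C6H5COO-.
Remaining n(C6H5COOH) = 0.003777 mol; n(C6H5COO-) = 0.006585 mol.
By Henderson-Hasselbalch, pH = pKa + log([A^-]/[HA]) = 4.20 + log(0.006585/0.003777) = 4.20 + (+0.24) = 4.44.

4.44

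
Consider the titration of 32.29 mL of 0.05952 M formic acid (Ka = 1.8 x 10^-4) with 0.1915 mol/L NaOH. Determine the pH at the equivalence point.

n(HCOOH) = 0.05952 x 0.03229 = 0.001922 mol; V(NaOH) at equivalence = 0.001922/0.1915 = 0.01004 L.
At equivalence all the acid is converted to HCOO-; total volume = 0.03229 + 0.01004 = 0.04233 L, so [HCOO-] = 0.001922/0.04233 = 0.04541 M.
Kb = Kw/Ka = 1.0e-14 / 1.8 x 10^-4 = 5.56e-11.
[OH^-] = sqrt(Kb x [HCOO-]) = sqrt(5.56e-11 x 0.04541) = 1.59e-6 M.
pOH = 5.80, so pH = 14.00 - 5.80 = 8.20.

8.20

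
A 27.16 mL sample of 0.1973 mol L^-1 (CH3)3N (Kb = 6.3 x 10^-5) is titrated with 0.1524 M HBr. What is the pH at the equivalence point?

5.43

n((CH3)3N) = 0.1973 x 0.02716 = 0.005359 mol; V(HBr) at equivalence = 0.005359/0.1524 = 0.03516 L.
At equivalence the base is fully converted to (CH3)3NH+; total volume = 0.06232 L, so [(CH3)3NH+] = 0.005359/0.06232 = 0.08598 M.
Ka((CH3)3NH+) = Kw/Kb = 1.0e-14 / 6.3 x 10^-5 = 1.59e-10.
[H^+] = sqrt(Ka x [(CH3)3NH+]) = sqrt(1.59e-10 x 0.08598) = 3.69e-6 M.
pH = -log(3.69e-6) = 5.43.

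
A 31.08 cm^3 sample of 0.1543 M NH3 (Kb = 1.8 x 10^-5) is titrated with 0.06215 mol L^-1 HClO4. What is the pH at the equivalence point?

n(NH3) = 0.1543 x 0.03108 = 0.004796 mol; V(HClO4) at equivalence = 0.004796/0.06215 = 0.07716 L.
At equivalence the base is fully converted to NH4+; total volume = 0.1082 L, so [NH4+] = 0.004796/0.1082 = 0.04430 M.
Ka(NH4+) = Kw/Kb = 1.0e-14 / 1.8 x 10^-5 = 5.56e-10.
[H^+] = sqrt(Ka x [NH4+]) = sqrt(5.56e-10 x 0.04430) = 4.96e-6 M.
pH = -log(4.96e-6) = 5.30.

5.30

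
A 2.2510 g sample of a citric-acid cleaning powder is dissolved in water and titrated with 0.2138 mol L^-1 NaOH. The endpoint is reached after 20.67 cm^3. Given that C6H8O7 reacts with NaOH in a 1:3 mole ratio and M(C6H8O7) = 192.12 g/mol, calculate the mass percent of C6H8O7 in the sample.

12.6%

n(NaOH) = 0.2138 x 0.02067 = 0.004419 mol.
n(C6H8O7) = 0.004419 / 3 = 0.001473 mol.
mass of C6H8O7 = 0.001473 x 192.12 = 0.2830 g.
% purity = 0.2830 / 2.2510 x 100 = 12.6%.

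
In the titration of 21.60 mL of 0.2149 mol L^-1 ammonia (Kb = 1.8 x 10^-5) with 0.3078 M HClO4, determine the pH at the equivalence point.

5.08

n(NH3) = 0.2149 x 0.02160 = 0.004642 mol; V(HClO4) at equivalence = 0.004642/0.3078 = 0.01508 L.
At equivalence the base is fully converted to NH4+; total volume = 0.03668 L, so [NH4+] = 0.004642/0.03668 = 0.1265 M.
Ka(NH4+) = Kw/Kb = 1.0e-14 / 1.8 x 10^-5 = 5.56e-10.
[H^+] = sqrt(Ka x [NH4+]) = sqrt(5.56e-10 x 0.1265) = 8.38e-6 M.
pH = -log(8.38e-6) = 5.08.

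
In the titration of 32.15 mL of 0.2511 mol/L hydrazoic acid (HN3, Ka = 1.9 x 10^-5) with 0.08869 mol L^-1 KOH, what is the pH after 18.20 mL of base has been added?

Initial n(HN3) = 0.2511 x 0.03215 = 0.008073 mol.
n(KOH) added = 0.08869 x 0.01820 = 0.001614 mol, converting that many moles of HN3 to N3-.
Remaining n(HN3) = 0.006459 mol; n(N3-) = 0.001614 mol.
By Henderson-Hasselbalch, pH = pKa + log([A^-]/[HA]) = 4.72 + log(0.001614/0.006459) = 4.72 + (-0.60) = 4.12.

4.12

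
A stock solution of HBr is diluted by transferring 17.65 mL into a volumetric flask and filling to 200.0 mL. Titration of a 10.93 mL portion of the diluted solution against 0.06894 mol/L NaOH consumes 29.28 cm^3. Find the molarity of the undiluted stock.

2.09 M

n(NaOH) = 0.06894 x 0.02928 = 0.002019 mol.
n(HBr) in the aliquot = 0.002019 mol.
[diluted HBr] = 0.002019 / 0.01093 = 0.1847 M.
Dilution factor = 200.0/17.65 = 11.33, so [stock] = 0.1847 x 11.33 = 2.09 M.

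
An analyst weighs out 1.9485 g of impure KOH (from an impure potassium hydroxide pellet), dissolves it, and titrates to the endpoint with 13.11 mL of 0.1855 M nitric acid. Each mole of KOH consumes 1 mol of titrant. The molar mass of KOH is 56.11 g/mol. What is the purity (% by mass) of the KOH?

7.00%

n(HNO3) = 0.1855 x 0.01311 = 0.002432 mol.
n(KOH) = 0.002432 / 1 = 0.002432 mol.
mass of KOH = 0.002432 x 56.11 = 0.1365 g.
% purity = 0.1365 / 1.9485 x 100 = 7.00%.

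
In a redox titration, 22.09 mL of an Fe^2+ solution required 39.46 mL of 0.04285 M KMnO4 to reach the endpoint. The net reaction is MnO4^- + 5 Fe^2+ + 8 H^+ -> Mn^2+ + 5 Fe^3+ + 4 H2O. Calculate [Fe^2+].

0.383 M

n(KMnO4) = 0.04285 x 0.03946 = 0.001691 mol.
From the balanced equation, 1 mol KMnO4 reacts with 5 mol Fe^2+, so n(Fe^2+) = 0.001691 x 5/1 = 0.008454 mol.
[Fe^2+] = 0.008454 / 0.02209 L = 0.383 M.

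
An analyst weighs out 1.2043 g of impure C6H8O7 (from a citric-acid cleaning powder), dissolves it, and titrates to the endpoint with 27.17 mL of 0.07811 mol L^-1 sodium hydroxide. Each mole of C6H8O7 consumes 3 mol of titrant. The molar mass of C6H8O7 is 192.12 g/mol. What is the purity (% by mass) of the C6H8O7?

11.3%

n(NaOH) = 0.07811 x 0.02717 = 0.002122 mol.
n(C6H8O7) = 0.002122 / 3 = 0.0007074 mol.
mass of C6H8O7 = 0.0007074 x 192.12 = 0.1359 g.
% purity = 0.1359 / 1.2043 x 100 = 11.3%.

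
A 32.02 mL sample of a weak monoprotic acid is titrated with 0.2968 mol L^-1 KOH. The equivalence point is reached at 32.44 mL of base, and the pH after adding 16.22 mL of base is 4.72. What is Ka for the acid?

16.22 mL is half of the equivalence volume, so this is the half-equivalence point where [HA] = [A^-].
At half-equivalence pH = pKa, so pKa = 4.72.
Ka = 10^(-4.72) = 1.9 x 10^-5.

1.9 x 10^-5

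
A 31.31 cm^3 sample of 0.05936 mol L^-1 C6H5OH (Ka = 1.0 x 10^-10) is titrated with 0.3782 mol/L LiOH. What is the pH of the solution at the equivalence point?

n(C6H5OH) = 0.05936 x 0.03131 = 0.001859 mol; V(LiOH) at equivalence = 0.001859/0.3782 = 0.004914 L.
At equivalence all the acid is converted to C6H5O-; total volume = 0.03131 + 0.004914 = 0.03622 L, so [C6H5O-] = 0.001859/0.03622 = 0.05131 M.
Kb = Kw/Ka = 1.0e-14 / 1.0 x 10^-10 = 0.000100.
[OH^-] = sqrt(Kb x [C6H5O-]) = sqrt(0.000100 x 0.05131) = 0.00227 M.
pOH = 2.64, so pH = 14.00 - 2.64 = 11.36.

11.36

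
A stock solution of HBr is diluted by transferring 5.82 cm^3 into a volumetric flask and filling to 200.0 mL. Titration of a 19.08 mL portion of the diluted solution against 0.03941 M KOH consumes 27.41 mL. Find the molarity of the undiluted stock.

1.95 M

n(KOH) = 0.03941 x 0.02741 = 0.001080 mol.
n(HBr) in the aliquot = 0.001080 mol.
[diluted HBr] = 0.001080 / 0.01908 = 0.05662 M.
Dilution factor = 200.0/5.820 = 34.36, so [stock] = 0.05662 x 34.36 = 1.95 M.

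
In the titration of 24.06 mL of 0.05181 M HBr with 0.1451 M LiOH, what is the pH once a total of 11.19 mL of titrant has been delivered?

n(acid) = 0.05181 x 0.02406 = 0.001247 mol; n(LiOH) added = 0.1451 x 0.01119 = 0.001624 mol.
Base is in excess by 0.001624 - 0.001247 = 0.0003771 mol in a total volume of 0.03525 L.
[OH^-] = 0.0003771/0.03525 = 0.01070 M, so pOH = 1.97 and pH = 14.00 - 1.97 = 12.03.

12.03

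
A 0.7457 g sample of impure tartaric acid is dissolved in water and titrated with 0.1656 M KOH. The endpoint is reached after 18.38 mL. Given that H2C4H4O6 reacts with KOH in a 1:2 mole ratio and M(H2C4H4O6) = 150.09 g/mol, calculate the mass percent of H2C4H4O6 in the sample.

n(KOH) = 0.1656 x 0.01838 = 0.003044 mol.
n(H2C4H4O6) = 0.003044 / 2 = 0.001522 mol.
mass of H2C4H4O6 = 0.001522 x 150.09 = 0.2284 g.
% purity = 0.2284 / 0.7457 x 100 = 30.6%.

30.6%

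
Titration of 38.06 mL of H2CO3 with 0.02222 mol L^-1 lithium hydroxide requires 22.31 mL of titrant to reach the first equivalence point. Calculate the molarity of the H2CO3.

n(LiOH) = 0.02222 x 0.02231 = 0.0004957 mol.
At the first equivalence point, 1 mol OH^- react per mol H2CO3, so n(H2CO3) = 0.0004957 / 1 = 0.0004957 mol.
[H2CO3] = 0.0004957 / 0.03806 L = 0.0130 M.

0.0130 M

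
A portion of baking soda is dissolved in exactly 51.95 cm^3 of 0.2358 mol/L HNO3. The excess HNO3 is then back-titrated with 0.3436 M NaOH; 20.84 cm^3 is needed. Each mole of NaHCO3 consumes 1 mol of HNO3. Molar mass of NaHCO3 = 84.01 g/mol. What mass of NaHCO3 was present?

0.428 g

Total n(HNO3) added = 0.2358 x 0.05195 = 0.01225 mol.
n(NaOH) used = 0.3436 x 0.02084 = 0.007161 mol, which equals the excess n(HNO3).
So n(HNO3) consumed by the sample = 0.01225 - 0.007161 = 0.005089 mol.
n(NaHCO3) = 0.005089 / 1 = 0.005089 mol.
mass = 0.005089 mol x 84.01 g/mol = 0.428 g.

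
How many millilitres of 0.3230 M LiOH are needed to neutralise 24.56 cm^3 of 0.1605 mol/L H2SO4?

24.4 mL

n(H2SO4) = 0.1605 mol/L x 0.02456 L = 0.003942 mol.
The neutralisation is 1 H2SO4 : 2 LiOH, so n(LiOH) = 0.003942 x 2/1 = 0.007884 mol.
V(LiOH) = 0.007884 / 0.3230 = 0.02441 L = 24.4 mL.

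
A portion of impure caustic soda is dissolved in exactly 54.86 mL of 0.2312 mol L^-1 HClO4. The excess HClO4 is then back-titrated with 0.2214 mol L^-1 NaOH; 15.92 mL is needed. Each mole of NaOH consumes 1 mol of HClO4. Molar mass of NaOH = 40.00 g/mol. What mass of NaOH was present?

Total n(HClO4) added = 0.2312 x 0.05486 = 0.01268 mol.
n(NaOH) used = 0.2214 x 0.01592 = 0.003525 mol, which equals the excess n(HClO4).
So n(HClO4) consumed by the sample = 0.01268 - 0.003525 = 0.009159 mol.
n(NaOH) = 0.009159 / 1 = 0.009159 mol.
mass = 0.009159 mol x 40.00 g/mol = 0.366 g.

0.366 g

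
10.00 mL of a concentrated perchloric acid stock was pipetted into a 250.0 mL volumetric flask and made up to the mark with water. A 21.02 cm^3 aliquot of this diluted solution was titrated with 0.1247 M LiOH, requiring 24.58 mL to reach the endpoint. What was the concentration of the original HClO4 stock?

3.65 M

n(LiOH) = 0.1247 x 0.02458 = 0.003065 mol.
n(HClO4) in the aliquot = 0.003065 mol.
[diluted HClO4] = 0.003065 / 0.02102 = 0.1458 M.
Dilution factor = 250.0/10.00 = 25.00, so [stock] = 0.1458 x 25.00 = 3.65 M.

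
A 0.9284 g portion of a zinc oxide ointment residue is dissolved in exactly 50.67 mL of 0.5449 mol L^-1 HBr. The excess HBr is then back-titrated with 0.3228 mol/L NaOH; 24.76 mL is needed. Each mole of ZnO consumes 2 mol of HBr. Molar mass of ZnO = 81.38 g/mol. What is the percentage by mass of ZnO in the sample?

Total n(HBr) added = 0.5449 x 0.05067 = 0.02761 mol.
n(NaOH) used = 0.3228 x 0.02476 = 0.007993 mol, which equals the excess n(HBr).
So n(HBr) consumed by the sample = 0.02761 - 0.007993 = 0.01962 mol.
n(ZnO) = 0.01962 / 2 = 0.009809 mol.
mass ZnO = 0.009809 x 81.38 = 0.7982 g, so %ZnO = 0.7982/0.9284 x 100 = 86.0%.

86.0%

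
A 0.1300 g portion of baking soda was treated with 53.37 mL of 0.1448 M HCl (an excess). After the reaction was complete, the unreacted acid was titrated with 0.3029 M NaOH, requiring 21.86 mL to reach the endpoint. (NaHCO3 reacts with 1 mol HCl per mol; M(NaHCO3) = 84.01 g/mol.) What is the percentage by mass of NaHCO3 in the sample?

Total n(HCl) added = 0.1448 x 0.05337 = 0.007728 mol.
n(NaOH) used = 0.3029 x 0.02186 = 0.006621 mol, which equals the excess n(HCl).
So n(HCl) consumed by the sample = 0.007728 - 0.006621 = 0.001107 mol.
n(NaHCO3) = 0.001107 / 1 = 0.001107 mol.
mass NaHCO3 = 0.001107 x 84.01 = 0.09296 g, so %NaHCO3 = 0.09296/0.1300 x 100 = 71.5%.

71.5%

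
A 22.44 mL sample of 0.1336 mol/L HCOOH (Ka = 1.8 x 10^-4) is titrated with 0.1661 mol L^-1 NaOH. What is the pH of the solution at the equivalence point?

n(HCOOH) = 0.1336 x 0.02244 = 0.002998 mol; V(NaOH) at equivalence = 0.002998/0.1661 = 0.01805 L.
At equivalence all the acid is converted to HCOO-; total volume = 0.02244 + 0.01805 = 0.04049 L, so [HCOO-] = 0.002998/0.04049 = 0.07404 M.
Kb = Kw/Ka = 1.0e-14 / 1.8 x 10^-4 = 5.56e-11.
[OH^-] = sqrt(Kb x [HCOO-]) = sqrt(5.56e-11 x 0.07404) = 2.03e-6 M.
pOH = 5.69, so pH = 14.00 - 5.69 = 8.31.

8.31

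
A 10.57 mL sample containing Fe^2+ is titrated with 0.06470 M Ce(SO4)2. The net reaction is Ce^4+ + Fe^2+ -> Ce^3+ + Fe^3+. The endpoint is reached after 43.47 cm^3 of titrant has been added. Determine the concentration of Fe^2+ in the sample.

n(Ce(SO4)2) = 0.06470 x 0.04347 = 0.002813 mol.
From the balanced equation, 1 mol Ce(SO4)2 reacts with 1 mol Fe^2+, so n(Fe^2+) = 0.002813 x 1/1 = 0.002813 mol.
[Fe^2+] = 0.002813 / 0.01057 L = 0.266 M.

0.266 M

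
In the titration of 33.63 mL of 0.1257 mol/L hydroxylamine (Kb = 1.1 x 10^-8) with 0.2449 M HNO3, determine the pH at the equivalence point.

3.56

n(NH2OH) = 0.1257 x 0.03363 = 0.004227 mol; V(HNO3) at equivalence = 0.004227/0.2449 = 0.01726 L.
At equivalence the base is fully converted to NH3OH+; total volume = 0.05089 L, so [NH3OH+] = 0.004227/0.05089 = 0.08307 M.
Ka(NH3OH+) = Kw/Kb = 1.0e-14 / 1.1 x 10^-8 = 9.09e-7.
[H^+] = sqrt(Ka x [NH3OH+]) = sqrt(9.09e-7 x 0.08307) = 0.000275 M.
pH = -log(0.000275) = 3.56.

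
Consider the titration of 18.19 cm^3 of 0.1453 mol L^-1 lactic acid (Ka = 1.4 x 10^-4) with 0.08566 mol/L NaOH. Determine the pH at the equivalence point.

8.29

n(HC3H5O3) = 0.1453 x 0.01819 = 0.002643 mol; V(NaOH) at equivalence = 0.002643/0.08566 = 0.03085 L.
At equivalence all the acid is converted to C3H5O3-; total volume = 0.01819 + 0.03085 = 0.04904 L, so [C3H5O3-] = 0.002643/0.04904 = 0.05389 M.
Kb = Kw/Ka = 1.0e-14 / 1.4 x 10^-4 = 7.14e-11.
[OH^-] = sqrt(Kb x [C3H5O3-]) = sqrt(7.14e-11 x 0.05389) = 1.96e-6 M.
pOH = 5.71, so pH = 14.00 - 5.71 = 8.29.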